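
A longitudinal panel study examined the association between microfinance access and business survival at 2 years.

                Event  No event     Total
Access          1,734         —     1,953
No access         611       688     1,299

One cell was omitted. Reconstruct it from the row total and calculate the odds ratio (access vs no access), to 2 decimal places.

8.92

The missing cell is in the exposed row: 1953 − 1734 = 219.
So a = 1734, b = 219, c = 611, d = 688.
OR = (a·d)/(b·c) = (1734 × 688) / (219 × 611) = 1192992 / 133809 = 8.91563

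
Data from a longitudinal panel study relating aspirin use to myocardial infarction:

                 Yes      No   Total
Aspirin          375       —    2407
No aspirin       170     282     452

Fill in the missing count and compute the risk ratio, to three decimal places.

0.414

The missing cell is in the exposed row: 2407 − 375 = 2032.
So a = 375, b = 2032, c = 170, d = 282.
RR = [a/(a+b)] / [c/(c+d)] = (375/2407) / (170/452) = 0.15580/0.37611 = 0.41423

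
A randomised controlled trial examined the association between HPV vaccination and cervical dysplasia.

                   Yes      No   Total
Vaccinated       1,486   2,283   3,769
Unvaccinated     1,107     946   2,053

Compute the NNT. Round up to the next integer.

Risk in treated group = 1486/3769 = 0.39427; risk in control = 1107/2053 = 0.53921.
Absolute risk reduction = 0.53921 − 0.39427 = 0.14494
NNT = 1 / ARR = 1 / 0.14494 = 6.899 → round up → 7

7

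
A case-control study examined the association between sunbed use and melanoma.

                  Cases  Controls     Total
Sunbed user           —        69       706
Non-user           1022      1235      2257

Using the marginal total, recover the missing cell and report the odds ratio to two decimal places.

11.16

The missing cell is in the exposed row: 706 − 69 = 637.
So a = 637, b = 69, c = 1022, d = 1235.
OR = (a·d)/(b·c) = (637 × 1235) / (69 × 1022) = 786695 / 70518 = 11.15595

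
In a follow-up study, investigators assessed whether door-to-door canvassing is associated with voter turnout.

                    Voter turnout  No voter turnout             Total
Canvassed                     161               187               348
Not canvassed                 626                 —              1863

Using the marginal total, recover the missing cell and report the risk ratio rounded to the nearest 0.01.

The missing cell is in the unexposed row: 1863 − 626 = 1237.
So a = 161, b = 187, c = 626, d = 1237.
RR = [a/(a+b)] / [c/(c+d)] = (161/348) / (626/1863) = 0.46264/0.33602 = 1.37685

1.38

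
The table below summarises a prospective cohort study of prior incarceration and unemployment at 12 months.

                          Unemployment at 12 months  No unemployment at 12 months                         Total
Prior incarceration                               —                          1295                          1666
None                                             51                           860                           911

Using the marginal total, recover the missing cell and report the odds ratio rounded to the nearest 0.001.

The missing cell is in the exposed row: 1666 − 1295 = 371.
So a = 371, b = 1295, c = 51, d = 860.
OR = (a·d)/(b·c) = (371 × 860) / (1295 × 51) = 319060 / 66045 = 4.83095

4.831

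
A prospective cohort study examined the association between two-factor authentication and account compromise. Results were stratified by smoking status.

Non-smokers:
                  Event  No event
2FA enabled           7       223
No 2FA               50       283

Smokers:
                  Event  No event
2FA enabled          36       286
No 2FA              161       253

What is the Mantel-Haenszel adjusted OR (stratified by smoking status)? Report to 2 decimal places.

0.19

OR_MH = Σ(aᵢdᵢ/nᵢ) / Σ(bᵢcᵢ/nᵢ), where nᵢ is the stratum total.
Stratum 1 (Non-smokers): n = 563; a·d/n = 7·283/563 = 3.5187; b·c/n = 223·50/563 = 19.8046
Stratum 2 (Smokers): n = 736; a·d/n = 36·253/736 = 12.3750; b·c/n = 286·161/736 = 62.5625
OR_MH = (3.5187 + 12.3750) / (19.8046 + 62.5625) = 15.8937 / 82.3671 = 0.19296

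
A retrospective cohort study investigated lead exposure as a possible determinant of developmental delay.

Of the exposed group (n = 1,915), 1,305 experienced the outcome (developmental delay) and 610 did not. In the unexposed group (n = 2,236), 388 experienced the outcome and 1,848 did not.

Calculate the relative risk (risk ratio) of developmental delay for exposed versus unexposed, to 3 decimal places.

3.927

From the description: a = 1305, b = 610, c = 388, d = 1848.
Risk in exposed = 1305/1915 = 0.68146; risk in unexposed = 388/2236 = 0.17352.
RR = 0.68146 / 0.17352 = 3.92719
The risk among the exposed is 3.93 times that among the unexposed.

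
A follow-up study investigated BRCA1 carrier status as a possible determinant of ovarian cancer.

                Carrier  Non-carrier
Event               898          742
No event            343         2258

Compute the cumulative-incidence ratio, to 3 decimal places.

Reading the table with exposure as columns: a = 898 (Carrier, case), b = 343 (Carrier, non-case), c = 742 (Non-carrier, case), d = 2258.
Risk in exposed = 898/1241 = 0.72361; risk in unexposed = 742/3000 = 0.24733.
RR = 0.72361 / 0.24733 = 2.92565
The risk among the exposed is 2.93 times that among the unexposed.

2.926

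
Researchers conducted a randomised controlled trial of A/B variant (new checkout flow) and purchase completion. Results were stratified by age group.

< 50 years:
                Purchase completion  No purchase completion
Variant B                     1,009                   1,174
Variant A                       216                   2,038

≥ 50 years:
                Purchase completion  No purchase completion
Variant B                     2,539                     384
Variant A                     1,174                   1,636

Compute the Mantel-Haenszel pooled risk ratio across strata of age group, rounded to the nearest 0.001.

2.493

RR_MH = Σ(aᵢ·n₀ᵢ/nᵢ) / Σ(cᵢ·n₁ᵢ/nᵢ), with n₁ᵢ = aᵢ+bᵢ (exposed), n₀ᵢ = cᵢ+dᵢ (unexposed), nᵢ = n₁ᵢ+n₀ᵢ.
Stratum 1 (< 50 years): n₁ = 2183, n₀ = 2254, n = 4437; a·n₀/n = 1009·2254/4437 = 512.5729; c·n₁/n = 216·2183/4437 = 106.2718
Stratum 2 (≥ 50 years): n₁ = 2923, n₀ = 2810, n = 5733; a·n₀/n = 2539·2810/5733 = 1244.4776; c·n₁/n = 1174·2923/5733 = 598.5700
RR_MH = (512.5729 + 1244.4776) / (106.2718 + 598.5700) = 1757.0505 / 704.8418 = 2.49283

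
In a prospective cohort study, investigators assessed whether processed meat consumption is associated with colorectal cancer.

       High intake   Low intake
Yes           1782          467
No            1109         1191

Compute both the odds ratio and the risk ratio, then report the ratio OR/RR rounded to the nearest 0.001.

1.873

Reading the table with exposure as columns: a = 1782 (High intake, case), b = 1109 (High intake, non-case), c = 467 (Low intake, case), d = 1191.
OR = (1782·1191)/(1109·467) = 2122362/517903 = 4.09799
Risk in exposed = 1782/2891 = 0.61640; risk in unexposed = 467/1658 = 0.28166; RR = 2.18840
OR/RR = 4.09799 / 2.18840 = 1.87259
The outcome is not rare, so the OR lies further from 1 than the RR.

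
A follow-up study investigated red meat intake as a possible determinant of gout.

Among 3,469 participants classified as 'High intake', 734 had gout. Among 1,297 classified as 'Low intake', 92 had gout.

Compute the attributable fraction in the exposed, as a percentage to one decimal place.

66.5

From the description: a = 734, b = 2735, c = 92, d = 1205.
Risk in exposed = 734/3469 = 0.21159; risk in unexposed = 92/1297 = 0.07093.
RR = 0.21159/0.07093 = 2.98294
AR% = (RR − 1)/RR × 100 = (2.98294 − 1)/2.98294 × 100 = 66.4760%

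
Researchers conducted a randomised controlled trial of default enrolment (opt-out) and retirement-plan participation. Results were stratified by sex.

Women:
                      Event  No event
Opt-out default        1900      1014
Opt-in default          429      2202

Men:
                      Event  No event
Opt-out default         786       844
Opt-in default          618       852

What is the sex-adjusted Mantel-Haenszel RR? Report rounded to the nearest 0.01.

2.32

RR_MH = Σ(aᵢ·n₀ᵢ/nᵢ) / Σ(cᵢ·n₁ᵢ/nᵢ), with n₁ᵢ = aᵢ+bᵢ (exposed), n₀ᵢ = cᵢ+dᵢ (unexposed), nᵢ = n₁ᵢ+n₀ᵢ.
Stratum 1 (Women): n₁ = 2914, n₀ = 2631, n = 5545; a·n₀/n = 1900·2631/5545 = 901.5149; c·n₁/n = 429·2914/5545 = 225.4474
Stratum 2 (Men): n₁ = 1630, n₀ = 1470, n = 3100; a·n₀/n = 786·1470/3100 = 372.7161; c·n₁/n = 618·1630/3100 = 324.9484
RR_MH = (901.5149 + 372.7161) / (225.4474 + 324.9484) = 1274.2310 / 550.3958 = 2.31512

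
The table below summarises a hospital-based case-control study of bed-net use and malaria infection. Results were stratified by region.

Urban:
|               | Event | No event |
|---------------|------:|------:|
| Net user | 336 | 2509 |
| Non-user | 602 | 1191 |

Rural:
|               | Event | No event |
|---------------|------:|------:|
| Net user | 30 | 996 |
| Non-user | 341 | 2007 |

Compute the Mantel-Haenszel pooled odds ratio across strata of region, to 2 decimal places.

OR_MH = Σ(aᵢdᵢ/nᵢ) / Σ(bᵢcᵢ/nᵢ), where nᵢ is the stratum total.
Stratum 1 (Urban): n = 4638; a·d/n = 336·1191/4638 = 86.2820; b·c/n = 2509·602/4638 = 325.6615
Stratum 2 (Rural): n = 3374; a·d/n = 30·2007/3374 = 17.8453; b·c/n = 996·341/3374 = 100.6627
OR_MH = (86.2820 + 17.8453) / (325.6615 + 100.6627) = 104.1273 / 426.3242 = 0.24424

0.24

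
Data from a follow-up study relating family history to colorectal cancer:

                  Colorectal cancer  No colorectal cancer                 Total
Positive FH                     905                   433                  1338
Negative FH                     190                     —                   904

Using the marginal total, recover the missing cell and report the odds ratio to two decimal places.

The missing cell is in the unexposed row: 904 − 190 = 714.
So a = 905, b = 433, c = 190, d = 714.
OR = (a·d)/(b·c) = (905 × 714) / (433 × 190) = 646170 / 82270 = 7.85426

7.85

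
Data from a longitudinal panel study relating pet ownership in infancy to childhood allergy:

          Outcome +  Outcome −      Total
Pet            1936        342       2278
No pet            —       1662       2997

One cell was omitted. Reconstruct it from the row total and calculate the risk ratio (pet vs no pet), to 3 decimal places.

The missing cell is in the unexposed row: 2997 − 1662 = 1335.
So a = 1936, b = 342, c = 1335, d = 1662.
RR = [a/(a+b)] / [c/(c+d)] = (1936/2278) / (1335/2997) = 0.84987/0.44545 = 1.90791

1.908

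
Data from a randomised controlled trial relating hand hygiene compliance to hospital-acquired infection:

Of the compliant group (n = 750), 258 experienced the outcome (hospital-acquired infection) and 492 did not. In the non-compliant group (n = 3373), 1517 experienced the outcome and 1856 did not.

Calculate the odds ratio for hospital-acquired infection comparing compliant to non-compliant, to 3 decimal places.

0.642

From the description: a = 258, b = 492, c = 1517, d = 1856.
OR = (a·d)/(b·c) = (258 × 1856) / (492 × 1517) = 478848 / 746364 = 0.64157
Exposure is associated with lower odds of hospital-acquired infection (OR = 0.64 < 1).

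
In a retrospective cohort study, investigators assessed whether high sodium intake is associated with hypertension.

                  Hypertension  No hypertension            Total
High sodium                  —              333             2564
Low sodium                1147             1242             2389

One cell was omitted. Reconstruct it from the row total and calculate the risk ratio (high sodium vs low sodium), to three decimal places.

1.812

The missing cell is in the exposed row: 2564 − 333 = 2231.
So a = 2231, b = 333, c = 1147, d = 1242.
RR = [a/(a+b)] / [c/(c+d)] = (2231/2564) / (1147/2389) = 0.87012/0.48012 = 1.81232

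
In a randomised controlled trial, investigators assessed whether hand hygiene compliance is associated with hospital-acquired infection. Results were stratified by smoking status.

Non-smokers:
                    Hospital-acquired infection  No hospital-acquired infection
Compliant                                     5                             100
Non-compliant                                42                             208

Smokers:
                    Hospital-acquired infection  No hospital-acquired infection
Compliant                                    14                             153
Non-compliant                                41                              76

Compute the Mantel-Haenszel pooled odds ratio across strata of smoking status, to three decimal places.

OR_MH = Σ(aᵢdᵢ/nᵢ) / Σ(bᵢcᵢ/nᵢ), where nᵢ is the stratum total.
Stratum 1 (Non-smokers): n = 355; a·d/n = 5·208/355 = 2.9296; b·c/n = 100·42/355 = 11.8310
Stratum 2 (Smokers): n = 284; a·d/n = 14·76/284 = 3.7465; b·c/n = 153·41/284 = 22.0880
OR_MH = (2.9296 + 3.7465) / (11.8310 + 22.0880) = 6.6761 / 33.9190 = 0.19682

0.197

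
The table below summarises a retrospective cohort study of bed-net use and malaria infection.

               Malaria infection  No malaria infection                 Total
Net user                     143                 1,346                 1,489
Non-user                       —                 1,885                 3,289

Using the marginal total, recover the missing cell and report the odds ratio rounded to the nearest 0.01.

0.14

The missing cell is in the unexposed row: 3289 − 1885 = 1404.
So a = 143, b = 1346, c = 1404, d = 1885.
OR = (a·d)/(b·c) = (143 × 1885) / (1346 × 1404) = 269555 / 1889784 = 0.14264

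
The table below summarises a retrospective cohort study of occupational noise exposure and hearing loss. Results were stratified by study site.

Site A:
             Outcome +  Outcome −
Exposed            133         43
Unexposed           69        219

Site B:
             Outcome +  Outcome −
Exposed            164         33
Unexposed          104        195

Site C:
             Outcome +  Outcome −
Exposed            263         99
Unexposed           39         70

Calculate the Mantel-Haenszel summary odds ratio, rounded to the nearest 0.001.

OR_MH = Σ(aᵢdᵢ/nᵢ) / Σ(bᵢcᵢ/nᵢ), where nᵢ is the stratum total.
Stratum 1 (Site A): n = 464; a·d/n = 133·219/464 = 62.7737; b·c/n = 43·69/464 = 6.3944
Stratum 2 (Site B): n = 496; a·d/n = 164·195/496 = 64.4758; b·c/n = 33·104/496 = 6.9194
Stratum 3 (Site C): n = 471; a·d/n = 263·70/471 = 39.0870; b·c/n = 99·39/471 = 8.1975
OR_MH = (62.7737 + 64.4758 + 39.0870) / (6.3944 + 6.9194 + 8.1975) = 166.3366 / 21.5112 = 7.73255

7.733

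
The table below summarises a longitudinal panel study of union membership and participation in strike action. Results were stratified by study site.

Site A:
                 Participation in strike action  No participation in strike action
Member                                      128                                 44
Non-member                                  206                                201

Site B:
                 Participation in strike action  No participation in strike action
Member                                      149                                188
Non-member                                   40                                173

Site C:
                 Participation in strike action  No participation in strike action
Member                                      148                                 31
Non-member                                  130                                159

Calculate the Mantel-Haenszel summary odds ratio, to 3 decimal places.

OR_MH = Σ(aᵢdᵢ/nᵢ) / Σ(bᵢcᵢ/nᵢ), where nᵢ is the stratum total.
Stratum 1 (Site A): n = 579; a·d/n = 128·201/579 = 44.4352; b·c/n = 44·206/579 = 15.6546
Stratum 2 (Site B): n = 550; a·d/n = 149·173/550 = 46.8673; b·c/n = 188·40/550 = 13.6727
Stratum 3 (Site C): n = 468; a·d/n = 148·159/468 = 50.2821; b·c/n = 31·130/468 = 8.6111
OR_MH = (44.4352 + 46.8673 + 50.2821) / (15.6546 + 13.6727 + 8.6111) = 141.5846 / 37.9384 = 3.73196

3.732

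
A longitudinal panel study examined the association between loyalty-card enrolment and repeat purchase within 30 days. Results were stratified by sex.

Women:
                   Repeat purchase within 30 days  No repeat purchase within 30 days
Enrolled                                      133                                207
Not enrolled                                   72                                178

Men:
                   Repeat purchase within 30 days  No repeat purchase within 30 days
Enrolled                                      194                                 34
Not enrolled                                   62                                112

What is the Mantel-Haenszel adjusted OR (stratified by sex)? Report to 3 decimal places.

OR_MH = Σ(aᵢdᵢ/nᵢ) / Σ(bᵢcᵢ/nᵢ), where nᵢ is the stratum total.
Stratum 1 (Women): n = 590; a·d/n = 133·178/590 = 40.1254; b·c/n = 207·72/590 = 25.2610
Stratum 2 (Men): n = 402; a·d/n = 194·112/402 = 54.0498; b·c/n = 34·62/402 = 5.2438
OR_MH = (40.1254 + 54.0498) / (25.2610 + 5.2438) = 94.1752 / 30.5048 = 3.08722

3.087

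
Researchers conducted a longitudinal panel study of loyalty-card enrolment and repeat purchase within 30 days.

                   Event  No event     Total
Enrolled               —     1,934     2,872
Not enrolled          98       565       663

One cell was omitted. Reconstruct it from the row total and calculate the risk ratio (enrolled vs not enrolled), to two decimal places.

The missing cell is in the exposed row: 2872 − 1934 = 938.
So a = 938, b = 1934, c = 98, d = 565.
RR = [a/(a+b)] / [c/(c+d)] = (938/2872) / (98/663) = 0.32660/0.14781 = 2.20956

2.21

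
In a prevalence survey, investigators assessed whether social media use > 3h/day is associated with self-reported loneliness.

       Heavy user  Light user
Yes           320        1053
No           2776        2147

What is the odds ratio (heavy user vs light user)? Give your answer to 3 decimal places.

Reading the table with exposure as columns: a = 320 (Heavy user, case), b = 2776 (Heavy user, non-case), c = 1053 (Light user, case), d = 2147.
OR = (a·d)/(b·c) = (320 × 2147) / (2776 × 1053) = 687040 / 2923128 = 0.23504
Exposure is associated with lower odds of self-reported loneliness (OR = 0.24 < 1).

0.235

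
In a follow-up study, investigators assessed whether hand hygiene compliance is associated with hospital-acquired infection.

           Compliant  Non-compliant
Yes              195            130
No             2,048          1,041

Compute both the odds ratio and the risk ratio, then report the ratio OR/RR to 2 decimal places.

Reading the table with exposure as columns: a = 195 (Compliant, case), b = 2048 (Compliant, non-case), c = 130 (Non-compliant, case), d = 1041.
OR = (195·1041)/(2048·130) = 202995/266240 = 0.76245
Risk in exposed = 195/2243 = 0.08694; risk in unexposed = 130/1171 = 0.11102; RR = 0.78310
OR/RR = 0.76245 / 0.78310 = 0.97363
The outcome is not rare, so the OR lies further from 1 than the RR.

0.97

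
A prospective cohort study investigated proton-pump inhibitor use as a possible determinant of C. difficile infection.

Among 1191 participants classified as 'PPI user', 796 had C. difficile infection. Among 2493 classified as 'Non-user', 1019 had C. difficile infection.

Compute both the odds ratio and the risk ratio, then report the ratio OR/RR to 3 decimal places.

1.783

From the description: a = 796, b = 395, c = 1019, d = 1474.
OR = (796·1474)/(395·1019) = 1173304/402505 = 2.91500
Risk in exposed = 796/1191 = 0.66835; risk in unexposed = 1019/2493 = 0.40874; RR = 1.63512
OR/RR = 2.91500 / 1.63512 = 1.78275
The outcome is not rare, so the OR lies further from 1 than the RR.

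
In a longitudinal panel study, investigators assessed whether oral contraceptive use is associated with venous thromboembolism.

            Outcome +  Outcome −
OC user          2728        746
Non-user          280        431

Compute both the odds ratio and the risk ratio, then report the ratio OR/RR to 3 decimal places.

2.823

Cells: a = 2728, b = 746, c = 280, d = 431.
OR = (2728·431)/(746·280) = 1175768/208880 = 5.62892
Risk in exposed = 2728/3474 = 0.78526; risk in unexposed = 280/711 = 0.39381; RR = 1.99400
OR/RR = 5.62892 / 1.99400 = 2.82292
The outcome is not rare, so the OR lies further from 1 than the RR.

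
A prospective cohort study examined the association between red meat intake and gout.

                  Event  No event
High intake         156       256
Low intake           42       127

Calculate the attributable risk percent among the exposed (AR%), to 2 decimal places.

Cells: a = 156, b = 256, c = 42, d = 127.
Risk in exposed = 156/412 = 0.37864; risk in unexposed = 42/169 = 0.24852.
RR = 0.37864/0.24852 = 1.52358
AR% = (RR − 1)/RR × 100 = (1.52358 − 1)/1.52358 × 100 = 34.3650%

34.37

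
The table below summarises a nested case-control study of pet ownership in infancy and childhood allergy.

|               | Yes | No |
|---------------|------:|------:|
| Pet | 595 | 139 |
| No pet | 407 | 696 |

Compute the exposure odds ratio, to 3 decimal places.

Cells: a = 595, b = 139, c = 407, d = 696.
OR = (a·d)/(b·c) = (595 × 696) / (139 × 407) = 414120 / 56573 = 7.32010
The odds of childhood allergy are about 7.32 times as high in the pet group.

7.320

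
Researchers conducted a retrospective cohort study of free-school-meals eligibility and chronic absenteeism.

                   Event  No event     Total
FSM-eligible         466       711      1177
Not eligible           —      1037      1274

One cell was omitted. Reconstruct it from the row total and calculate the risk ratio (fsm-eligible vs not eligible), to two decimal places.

2.13

The missing cell is in the unexposed row: 1274 − 1037 = 237.
So a = 466, b = 711, c = 237, d = 1037.
RR = [a/(a+b)] / [c/(c+d)] = (466/1177) / (237/1274) = 0.39592/0.18603 = 2.12829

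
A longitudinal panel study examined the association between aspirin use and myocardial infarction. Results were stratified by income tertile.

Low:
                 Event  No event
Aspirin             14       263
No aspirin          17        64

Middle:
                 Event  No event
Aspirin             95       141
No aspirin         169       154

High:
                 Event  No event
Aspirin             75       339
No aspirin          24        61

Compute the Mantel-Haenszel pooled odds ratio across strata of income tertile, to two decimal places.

OR_MH = Σ(aᵢdᵢ/nᵢ) / Σ(bᵢcᵢ/nᵢ), where nᵢ is the stratum total.
Stratum 1 (Low): n = 358; a·d/n = 14·64/358 = 2.5028; b·c/n = 263·17/358 = 12.4888
Stratum 2 (Middle): n = 559; a·d/n = 95·154/559 = 26.1717; b·c/n = 141·169/559 = 42.6279
Stratum 3 (High): n = 499; a·d/n = 75·61/499 = 9.1683; b·c/n = 339·24/499 = 16.3046
OR_MH = (2.5028 + 26.1717 + 9.1683) / (12.4888 + 42.6279 + 16.3046) = 37.8429 / 71.4213 = 0.52985

0.53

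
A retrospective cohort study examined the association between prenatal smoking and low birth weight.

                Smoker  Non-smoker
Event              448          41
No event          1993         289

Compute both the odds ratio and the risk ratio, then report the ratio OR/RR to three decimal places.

1.073

Reading the table with exposure as columns: a = 448 (Smoker, case), b = 1993 (Smoker, non-case), c = 41 (Non-smoker, case), d = 289.
OR = (448·289)/(1993·41) = 129472/81713 = 1.58447
Risk in exposed = 448/2441 = 0.18353; risk in unexposed = 41/330 = 0.12424; RR = 1.47720
OR/RR = 1.58447 / 1.47720 = 1.07262
The outcome is not rare, so the OR lies further from 1 than the RR.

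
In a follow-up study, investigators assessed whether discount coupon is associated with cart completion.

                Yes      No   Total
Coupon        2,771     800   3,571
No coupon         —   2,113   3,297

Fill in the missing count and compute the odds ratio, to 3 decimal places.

6.182

The missing cell is in the unexposed row: 3297 − 2113 = 1184.
So a = 2771, b = 800, c = 1184, d = 2113.
OR = (a·d)/(b·c) = (2771 × 2113) / (800 × 1184) = 5855123 / 947200 = 6.18151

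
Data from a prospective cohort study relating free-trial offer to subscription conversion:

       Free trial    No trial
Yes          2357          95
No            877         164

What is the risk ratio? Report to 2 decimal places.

Reading the table with exposure as columns: a = 2357 (Free trial, case), b = 877 (Free trial, non-case), c = 95 (No trial, case), d = 164.
Risk in exposed = 2357/3234 = 0.72882; risk in unexposed = 95/259 = 0.36680.
RR = 0.72882 / 0.36680 = 1.98699
The risk among the exposed is 1.99 times that among the unexposed.

1.99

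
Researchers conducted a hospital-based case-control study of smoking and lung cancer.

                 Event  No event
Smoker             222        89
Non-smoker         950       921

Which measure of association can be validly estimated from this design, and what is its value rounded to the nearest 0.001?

2.418

Cells: a = 222, b = 89, c = 950, d = 921.
This is a hospital-based case-control study: participants were sampled on outcome status, so risks in the source population cannot be estimated directly — relative risk is not valid here. The odds ratio is the appropriate measure.
OR = (a·d)/(b·c) = (222 × 921) / (89 × 950) = 204462 / 84550 = 2.41824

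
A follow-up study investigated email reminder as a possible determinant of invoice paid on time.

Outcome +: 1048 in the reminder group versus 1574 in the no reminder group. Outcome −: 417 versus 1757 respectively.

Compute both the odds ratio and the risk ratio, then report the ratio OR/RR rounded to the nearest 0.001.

From the description: a = 1048, b = 417, c = 1574, d = 1757.
OR = (1048·1757)/(417·1574) = 1841336/656358 = 2.80538
Risk in exposed = 1048/1465 = 0.71536; risk in unexposed = 1574/3331 = 0.47253; RR = 1.51389
OR/RR = 2.80538 / 1.51389 = 1.85310
The outcome is not rare, so the OR lies further from 1 than the RR.

1.853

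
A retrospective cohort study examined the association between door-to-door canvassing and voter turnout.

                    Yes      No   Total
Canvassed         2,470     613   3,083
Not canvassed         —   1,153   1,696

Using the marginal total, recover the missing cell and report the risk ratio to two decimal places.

2.50

The missing cell is in the unexposed row: 1696 − 1153 = 543.
So a = 2470, b = 613, c = 543, d = 1153.
RR = [a/(a+b)] / [c/(c+d)] = (2470/3083) / (543/1696) = 0.80117/0.32017 = 2.50236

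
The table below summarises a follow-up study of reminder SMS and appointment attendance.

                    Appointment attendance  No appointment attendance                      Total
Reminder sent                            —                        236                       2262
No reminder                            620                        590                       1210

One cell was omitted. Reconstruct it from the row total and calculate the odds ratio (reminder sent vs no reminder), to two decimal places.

The missing cell is in the exposed row: 2262 − 236 = 2026.
So a = 2026, b = 236, c = 620, d = 590.
OR = (a·d)/(b·c) = (2026 × 590) / (236 × 620) = 1195340 / 146320 = 8.16935

8.17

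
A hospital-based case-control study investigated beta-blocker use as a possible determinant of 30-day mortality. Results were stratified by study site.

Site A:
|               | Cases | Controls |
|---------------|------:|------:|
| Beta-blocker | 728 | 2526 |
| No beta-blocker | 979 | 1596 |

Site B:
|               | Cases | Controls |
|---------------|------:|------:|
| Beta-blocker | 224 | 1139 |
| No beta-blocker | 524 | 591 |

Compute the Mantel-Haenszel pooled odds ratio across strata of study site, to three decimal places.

0.380

OR_MH = Σ(aᵢdᵢ/nᵢ) / Σ(bᵢcᵢ/nᵢ), where nᵢ is the stratum total.
Stratum 1 (Site A): n = 5829; a·d/n = 728·1596/5829 = 199.3289; b·c/n = 2526·979/5829 = 424.2501
Stratum 2 (Site B): n = 2478; a·d/n = 224·591/2478 = 53.4237; b·c/n = 1139·524/2478 = 240.8539
OR_MH = (199.3289 + 53.4237) / (424.2501 + 240.8539) = 252.7526 / 665.1040 = 0.38002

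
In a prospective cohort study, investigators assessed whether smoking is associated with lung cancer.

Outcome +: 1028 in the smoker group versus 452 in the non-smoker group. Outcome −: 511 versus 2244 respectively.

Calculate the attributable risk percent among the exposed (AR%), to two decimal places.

From the description: a = 1028, b = 511, c = 452, d = 2244.
Risk in exposed = 1028/1539 = 0.66797; risk in unexposed = 452/2696 = 0.16766.
RR = 0.66797/0.16766 = 3.98415
AR% = (RR − 1)/RR × 100 = (3.98415 − 1)/3.98415 × 100 = 74.9006%

74.90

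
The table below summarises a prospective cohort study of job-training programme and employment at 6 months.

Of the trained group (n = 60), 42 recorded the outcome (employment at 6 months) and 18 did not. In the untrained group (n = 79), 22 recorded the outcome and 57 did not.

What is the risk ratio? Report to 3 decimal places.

2.514

From the description: a = 42, b = 18, c = 22, d = 57.
Risk in exposed = 42/60 = 0.70000; risk in unexposed = 22/79 = 0.27848.
RR = 0.70000 / 0.27848 = 2.51364
The risk among the exposed is 2.51 times that among the unexposed.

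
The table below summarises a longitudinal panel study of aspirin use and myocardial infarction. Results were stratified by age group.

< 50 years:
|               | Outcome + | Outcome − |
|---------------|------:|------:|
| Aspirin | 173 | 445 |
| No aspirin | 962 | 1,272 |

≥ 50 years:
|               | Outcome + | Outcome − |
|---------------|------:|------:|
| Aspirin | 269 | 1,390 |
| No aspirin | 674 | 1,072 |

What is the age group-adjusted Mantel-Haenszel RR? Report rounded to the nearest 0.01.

0.51

RR_MH = Σ(aᵢ·n₀ᵢ/nᵢ) / Σ(cᵢ·n₁ᵢ/nᵢ), with n₁ᵢ = aᵢ+bᵢ (exposed), n₀ᵢ = cᵢ+dᵢ (unexposed), nᵢ = n₁ᵢ+n₀ᵢ.
Stratum 1 (< 50 years): n₁ = 618, n₀ = 2234, n = 2852; a·n₀/n = 173·2234/2852 = 135.5126; c·n₁/n = 962·618/2852 = 208.4558
Stratum 2 (≥ 50 years): n₁ = 1659, n₀ = 1746, n = 3405; a·n₀/n = 269·1746/3405 = 137.9366; c·n₁/n = 674·1659/3405 = 328.3894
RR_MH = (135.5126 + 137.9366) / (208.4558 + 328.3894) = 273.4492 / 536.8452 = 0.50936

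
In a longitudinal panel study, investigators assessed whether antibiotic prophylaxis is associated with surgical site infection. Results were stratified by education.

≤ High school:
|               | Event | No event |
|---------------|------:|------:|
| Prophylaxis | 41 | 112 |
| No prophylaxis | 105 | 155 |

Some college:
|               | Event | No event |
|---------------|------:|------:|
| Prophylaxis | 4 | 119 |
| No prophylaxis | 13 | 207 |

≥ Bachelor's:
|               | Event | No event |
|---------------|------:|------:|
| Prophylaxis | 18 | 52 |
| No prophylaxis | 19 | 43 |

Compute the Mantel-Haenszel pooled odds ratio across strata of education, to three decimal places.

OR_MH = Σ(aᵢdᵢ/nᵢ) / Σ(bᵢcᵢ/nᵢ), where nᵢ is the stratum total.
Stratum 1 (≤ High school): n = 413; a·d/n = 41·155/413 = 15.3874; b·c/n = 112·105/413 = 28.4746
Stratum 2 (Some college): n = 343; a·d/n = 4·207/343 = 2.4140; b·c/n = 119·13/343 = 4.5102
Stratum 3 (≥ Bachelor's): n = 132; a·d/n = 18·43/132 = 5.8636; b·c/n = 52·19/132 = 7.4848
OR_MH = (15.3874 + 2.4140 + 5.8636) / (28.4746 + 4.5102 + 7.4848) = 23.6650 / 40.4696 = 0.58476

0.585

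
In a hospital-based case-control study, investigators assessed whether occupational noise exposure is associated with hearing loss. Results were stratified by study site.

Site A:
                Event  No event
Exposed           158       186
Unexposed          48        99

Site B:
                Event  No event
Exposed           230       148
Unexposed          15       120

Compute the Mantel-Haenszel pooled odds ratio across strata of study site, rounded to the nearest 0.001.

OR_MH = Σ(aᵢdᵢ/nᵢ) / Σ(bᵢcᵢ/nᵢ), where nᵢ is the stratum total.
Stratum 1 (Site A): n = 491; a·d/n = 158·99/491 = 31.8574; b·c/n = 186·48/491 = 18.1833
Stratum 2 (Site B): n = 513; a·d/n = 230·120/513 = 53.8012; b·c/n = 148·15/513 = 4.3275
OR_MH = (31.8574 + 53.8012) / (18.1833 + 4.3275) = 85.6586 / 22.5108 = 3.80523

3.805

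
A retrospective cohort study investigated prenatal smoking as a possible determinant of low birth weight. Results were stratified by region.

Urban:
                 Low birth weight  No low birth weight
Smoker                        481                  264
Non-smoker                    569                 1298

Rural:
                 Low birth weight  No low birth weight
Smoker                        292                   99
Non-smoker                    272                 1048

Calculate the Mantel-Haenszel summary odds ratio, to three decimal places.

OR_MH = Σ(aᵢdᵢ/nᵢ) / Σ(bᵢcᵢ/nᵢ), where nᵢ is the stratum total.
Stratum 1 (Urban): n = 2612; a·d/n = 481·1298/2612 = 239.0268; b·c/n = 264·569/2612 = 57.5100
Stratum 2 (Rural): n = 1711; a·d/n = 292·1048/1711 = 178.8521; b·c/n = 99·272/1711 = 15.7382
OR_MH = (239.0268 + 178.8521) / (57.5100 + 15.7382) = 417.8789 / 73.2481 = 5.70498

5.705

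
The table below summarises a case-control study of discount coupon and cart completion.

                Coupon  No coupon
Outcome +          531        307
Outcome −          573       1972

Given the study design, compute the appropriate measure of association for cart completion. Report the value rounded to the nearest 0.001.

Reading the table with exposure as columns: a = 531 (Coupon, case), b = 573 (Coupon, non-case), c = 307 (No coupon, case), d = 1972.
This is a case-control study: participants were sampled on outcome status, so risks in the source population cannot be estimated directly — relative risk is not valid here. The odds ratio is the appropriate measure.
OR = (a·d)/(b·c) = (531 × 1972) / (573 × 307) = 1047132 / 175911 = 5.95262

5.953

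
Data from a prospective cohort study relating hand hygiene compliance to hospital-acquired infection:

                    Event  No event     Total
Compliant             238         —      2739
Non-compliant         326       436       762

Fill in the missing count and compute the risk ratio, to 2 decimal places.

0.20

The missing cell is in the exposed row: 2739 − 238 = 2501.
So a = 238, b = 2501, c = 326, d = 436.
RR = [a/(a+b)] / [c/(c+d)] = (238/2739) / (326/762) = 0.08689/0.42782 = 0.20311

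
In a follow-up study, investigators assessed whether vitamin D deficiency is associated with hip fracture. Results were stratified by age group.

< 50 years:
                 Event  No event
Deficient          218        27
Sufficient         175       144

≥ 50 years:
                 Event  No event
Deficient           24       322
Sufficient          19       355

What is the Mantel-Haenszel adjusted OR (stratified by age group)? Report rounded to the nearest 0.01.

OR_MH = Σ(aᵢdᵢ/nᵢ) / Σ(bᵢcᵢ/nᵢ), where nᵢ is the stratum total.
Stratum 1 (< 50 years): n = 564; a·d/n = 218·144/564 = 55.6596; b·c/n = 27·175/564 = 8.3777
Stratum 2 (≥ 50 years): n = 720; a·d/n = 24·355/720 = 11.8333; b·c/n = 322·19/720 = 8.4972
OR_MH = (55.6596 + 11.8333) / (8.3777 + 8.4972) = 67.4929 / 16.8749 = 3.99961

4.00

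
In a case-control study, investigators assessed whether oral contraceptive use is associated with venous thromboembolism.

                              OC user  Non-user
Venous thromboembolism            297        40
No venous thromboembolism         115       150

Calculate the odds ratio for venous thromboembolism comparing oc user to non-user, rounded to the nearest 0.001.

Reading the table with exposure as columns: a = 297 (OC user, case), b = 115 (OC user, non-case), c = 40 (Non-user, case), d = 150.
OR = (a·d)/(b·c) = (297 × 150) / (115 × 40) = 44550 / 4600 = 9.68478
The odds of venous thromboembolism are about 9.68 times as high in the oc user group.

9.685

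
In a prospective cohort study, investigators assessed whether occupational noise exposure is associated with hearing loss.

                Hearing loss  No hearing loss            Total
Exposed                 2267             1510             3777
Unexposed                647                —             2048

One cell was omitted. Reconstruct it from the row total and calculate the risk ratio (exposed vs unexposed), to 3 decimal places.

The missing cell is in the unexposed row: 2048 − 647 = 1401.
So a = 2267, b = 1510, c = 647, d = 1401.
RR = [a/(a+b)] / [c/(c+d)] = (2267/3777) / (647/2048) = 0.60021/0.31592 = 1.89990

1.900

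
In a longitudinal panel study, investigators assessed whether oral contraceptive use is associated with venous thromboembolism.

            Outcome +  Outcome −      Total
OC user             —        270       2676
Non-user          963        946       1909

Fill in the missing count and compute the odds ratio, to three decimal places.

8.754

The missing cell is in the exposed row: 2676 − 270 = 2406.
So a = 2406, b = 270, c = 963, d = 946.
OR = (a·d)/(b·c) = (2406 × 946) / (270 × 963) = 2276076 / 260010 = 8.75380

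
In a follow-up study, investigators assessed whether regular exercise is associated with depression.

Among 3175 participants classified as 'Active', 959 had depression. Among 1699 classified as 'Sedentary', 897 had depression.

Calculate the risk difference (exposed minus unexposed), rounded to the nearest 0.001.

From the description: a = 959, b = 2216, c = 897, d = 802.
Risk in exposed = 959/3175 = 0.302047; risk in unexposed = 897/1699 = 0.527958.
Risk difference = 0.302047 − 0.527958 = -0.225910

-0.226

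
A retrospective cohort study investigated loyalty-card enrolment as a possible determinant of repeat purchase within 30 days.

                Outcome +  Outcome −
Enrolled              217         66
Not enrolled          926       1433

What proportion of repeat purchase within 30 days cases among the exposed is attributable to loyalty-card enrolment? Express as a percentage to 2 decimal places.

Cells: a = 217, b = 66, c = 926, d = 1433.
Risk in exposed = 217/283 = 0.76678; risk in unexposed = 926/2359 = 0.39254.
RR = 0.76678/0.39254 = 1.95340
AR% = (RR − 1)/RR × 100 = (1.95340 − 1)/1.95340 × 100 = 48.8071%

48.81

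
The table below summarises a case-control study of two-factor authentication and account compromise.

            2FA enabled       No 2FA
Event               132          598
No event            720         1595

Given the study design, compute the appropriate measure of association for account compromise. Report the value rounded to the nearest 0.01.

0.49

Reading the table with exposure as columns: a = 132 (2FA enabled, case), b = 720 (2FA enabled, non-case), c = 598 (No 2FA, case), d = 1595.
This is a case-control study: participants were sampled on outcome status, so risks in the source population cannot be estimated directly — relative risk is not valid here. The odds ratio is the appropriate measure.
OR = (a·d)/(b·c) = (132 × 1595) / (720 × 598) = 210540 / 430560 = 0.48899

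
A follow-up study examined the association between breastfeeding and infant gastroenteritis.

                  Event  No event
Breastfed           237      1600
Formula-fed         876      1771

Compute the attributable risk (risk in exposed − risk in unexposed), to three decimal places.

-0.202

Cells: a = 237, b = 1600, c = 876, d = 1771.
Risk in exposed = 237/1837 = 0.129015; risk in unexposed = 876/2647 = 0.330941.
Risk difference = 0.129015 − 0.330941 = -0.201926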